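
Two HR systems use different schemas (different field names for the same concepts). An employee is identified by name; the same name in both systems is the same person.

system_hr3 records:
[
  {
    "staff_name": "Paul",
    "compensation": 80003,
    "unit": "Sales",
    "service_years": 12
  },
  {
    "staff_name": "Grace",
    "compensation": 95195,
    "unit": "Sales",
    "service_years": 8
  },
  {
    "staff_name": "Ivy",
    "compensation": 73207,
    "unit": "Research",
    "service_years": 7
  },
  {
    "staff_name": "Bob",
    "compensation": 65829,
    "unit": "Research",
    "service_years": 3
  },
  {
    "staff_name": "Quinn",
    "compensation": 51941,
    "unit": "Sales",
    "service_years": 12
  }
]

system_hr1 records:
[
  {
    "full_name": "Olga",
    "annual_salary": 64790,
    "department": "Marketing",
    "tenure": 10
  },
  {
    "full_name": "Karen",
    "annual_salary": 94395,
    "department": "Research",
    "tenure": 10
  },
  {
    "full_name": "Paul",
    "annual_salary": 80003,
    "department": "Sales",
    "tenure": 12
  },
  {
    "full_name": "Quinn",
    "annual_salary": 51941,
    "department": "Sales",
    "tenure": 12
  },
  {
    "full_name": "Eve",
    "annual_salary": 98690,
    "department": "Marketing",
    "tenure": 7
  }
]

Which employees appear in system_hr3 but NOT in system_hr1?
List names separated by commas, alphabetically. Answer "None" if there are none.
Bob, Grace, Ivy

Schema mapping: "staff_name" (system_hr3) = "full_name" (system_hr1) = employee name

Names in system_hr3: ['Bob', 'Grace', 'Ivy', 'Paul', 'Quinn']
Names in system_hr1: ['Eve', 'Karen', 'Olga', 'Paul', 'Quinn']

In system_hr3 but not system_hr1: ['Bob', 'Grace', 'Ivy']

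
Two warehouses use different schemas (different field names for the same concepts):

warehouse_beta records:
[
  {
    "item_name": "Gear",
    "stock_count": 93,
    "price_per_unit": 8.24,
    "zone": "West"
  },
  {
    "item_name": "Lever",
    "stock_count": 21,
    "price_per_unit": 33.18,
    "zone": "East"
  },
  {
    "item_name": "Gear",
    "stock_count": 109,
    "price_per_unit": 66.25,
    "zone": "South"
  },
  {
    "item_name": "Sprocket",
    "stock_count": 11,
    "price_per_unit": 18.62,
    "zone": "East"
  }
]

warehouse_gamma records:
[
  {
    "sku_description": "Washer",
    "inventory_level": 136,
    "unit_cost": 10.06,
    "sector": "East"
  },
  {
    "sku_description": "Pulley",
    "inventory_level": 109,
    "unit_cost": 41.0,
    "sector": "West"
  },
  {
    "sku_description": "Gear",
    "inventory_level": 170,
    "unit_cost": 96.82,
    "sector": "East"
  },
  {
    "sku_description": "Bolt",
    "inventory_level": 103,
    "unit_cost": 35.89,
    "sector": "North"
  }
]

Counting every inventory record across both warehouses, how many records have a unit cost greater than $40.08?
3

Schema mapping: "price_per_unit" (warehouse_beta) = "unit_cost" (warehouse_gamma) = unit cost

Records > $40.08 in warehouse_beta: 1
Records > $40.08 in warehouse_gamma: 2

Total count: 1 + 2 = 3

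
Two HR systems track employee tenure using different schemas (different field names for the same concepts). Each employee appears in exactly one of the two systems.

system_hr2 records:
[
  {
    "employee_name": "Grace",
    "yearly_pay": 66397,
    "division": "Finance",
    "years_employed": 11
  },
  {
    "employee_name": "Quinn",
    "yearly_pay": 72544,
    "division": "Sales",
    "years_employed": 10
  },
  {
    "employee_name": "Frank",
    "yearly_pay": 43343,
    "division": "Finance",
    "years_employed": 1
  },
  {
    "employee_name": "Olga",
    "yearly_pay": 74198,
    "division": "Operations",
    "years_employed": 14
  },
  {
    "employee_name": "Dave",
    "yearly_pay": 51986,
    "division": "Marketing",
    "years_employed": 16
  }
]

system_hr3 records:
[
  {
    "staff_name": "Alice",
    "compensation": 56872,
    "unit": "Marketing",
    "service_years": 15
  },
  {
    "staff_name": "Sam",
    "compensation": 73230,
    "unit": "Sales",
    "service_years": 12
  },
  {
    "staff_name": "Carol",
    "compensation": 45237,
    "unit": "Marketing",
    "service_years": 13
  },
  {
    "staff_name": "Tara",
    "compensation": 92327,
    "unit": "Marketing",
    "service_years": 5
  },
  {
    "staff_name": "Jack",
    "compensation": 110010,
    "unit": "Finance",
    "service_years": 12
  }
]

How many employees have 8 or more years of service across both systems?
8

Reconcile schemas: "years_employed" (system_hr2) = "service_years" (system_hr3) = years of service

From system_hr2: 4 employees with >= 8 years
From system_hr3: 4 employees with >= 8 years

Total: 4 + 4 = 8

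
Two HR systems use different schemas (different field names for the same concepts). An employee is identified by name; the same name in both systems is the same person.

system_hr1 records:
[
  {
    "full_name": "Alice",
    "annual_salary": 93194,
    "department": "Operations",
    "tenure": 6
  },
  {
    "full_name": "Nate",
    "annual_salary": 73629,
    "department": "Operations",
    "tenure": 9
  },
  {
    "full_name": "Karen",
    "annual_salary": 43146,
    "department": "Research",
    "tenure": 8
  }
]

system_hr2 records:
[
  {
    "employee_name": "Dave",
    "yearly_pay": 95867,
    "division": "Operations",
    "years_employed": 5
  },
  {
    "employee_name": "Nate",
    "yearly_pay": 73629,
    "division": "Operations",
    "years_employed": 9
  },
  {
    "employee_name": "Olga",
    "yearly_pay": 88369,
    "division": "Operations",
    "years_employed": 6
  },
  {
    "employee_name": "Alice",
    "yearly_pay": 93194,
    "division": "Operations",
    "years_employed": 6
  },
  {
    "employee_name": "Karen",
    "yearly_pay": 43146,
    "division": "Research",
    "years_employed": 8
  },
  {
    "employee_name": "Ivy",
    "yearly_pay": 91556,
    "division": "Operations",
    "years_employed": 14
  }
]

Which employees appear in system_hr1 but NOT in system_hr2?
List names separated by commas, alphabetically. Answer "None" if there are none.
None

Schema mapping: "full_name" (system_hr1) = "employee_name" (system_hr2) = employee name

Names in system_hr1: ['Alice', 'Karen', 'Nate']
Names in system_hr2: ['Alice', 'Dave', 'Ivy', 'Karen', 'Nate', 'Olga']

In system_hr1 but not system_hr2: None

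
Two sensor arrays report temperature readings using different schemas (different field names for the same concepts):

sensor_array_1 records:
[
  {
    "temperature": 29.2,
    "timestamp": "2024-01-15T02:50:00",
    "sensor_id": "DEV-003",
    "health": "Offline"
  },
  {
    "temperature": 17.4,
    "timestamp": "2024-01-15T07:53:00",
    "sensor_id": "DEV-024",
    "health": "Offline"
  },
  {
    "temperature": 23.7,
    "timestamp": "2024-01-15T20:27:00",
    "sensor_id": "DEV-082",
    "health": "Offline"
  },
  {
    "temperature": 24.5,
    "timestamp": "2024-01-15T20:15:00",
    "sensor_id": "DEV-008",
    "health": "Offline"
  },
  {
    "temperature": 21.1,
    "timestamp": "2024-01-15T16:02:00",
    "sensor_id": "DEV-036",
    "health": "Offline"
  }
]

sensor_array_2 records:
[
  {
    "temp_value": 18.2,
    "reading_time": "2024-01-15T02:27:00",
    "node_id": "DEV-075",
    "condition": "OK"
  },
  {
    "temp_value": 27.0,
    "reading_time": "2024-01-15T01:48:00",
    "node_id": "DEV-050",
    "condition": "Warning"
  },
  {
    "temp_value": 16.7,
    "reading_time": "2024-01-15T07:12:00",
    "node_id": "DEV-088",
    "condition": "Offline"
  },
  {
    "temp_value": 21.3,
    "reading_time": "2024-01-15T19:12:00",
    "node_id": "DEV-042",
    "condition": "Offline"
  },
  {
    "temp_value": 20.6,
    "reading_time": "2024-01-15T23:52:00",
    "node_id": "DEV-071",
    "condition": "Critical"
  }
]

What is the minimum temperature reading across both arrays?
16.7

Schema mapping: "temperature" (sensor_array_1) = "temp_value" (sensor_array_2) = temperature reading

Minimum in sensor_array_1: 17.4
Minimum in sensor_array_2: 16.7

Overall minimum: min(17.4, 16.7) = 16.7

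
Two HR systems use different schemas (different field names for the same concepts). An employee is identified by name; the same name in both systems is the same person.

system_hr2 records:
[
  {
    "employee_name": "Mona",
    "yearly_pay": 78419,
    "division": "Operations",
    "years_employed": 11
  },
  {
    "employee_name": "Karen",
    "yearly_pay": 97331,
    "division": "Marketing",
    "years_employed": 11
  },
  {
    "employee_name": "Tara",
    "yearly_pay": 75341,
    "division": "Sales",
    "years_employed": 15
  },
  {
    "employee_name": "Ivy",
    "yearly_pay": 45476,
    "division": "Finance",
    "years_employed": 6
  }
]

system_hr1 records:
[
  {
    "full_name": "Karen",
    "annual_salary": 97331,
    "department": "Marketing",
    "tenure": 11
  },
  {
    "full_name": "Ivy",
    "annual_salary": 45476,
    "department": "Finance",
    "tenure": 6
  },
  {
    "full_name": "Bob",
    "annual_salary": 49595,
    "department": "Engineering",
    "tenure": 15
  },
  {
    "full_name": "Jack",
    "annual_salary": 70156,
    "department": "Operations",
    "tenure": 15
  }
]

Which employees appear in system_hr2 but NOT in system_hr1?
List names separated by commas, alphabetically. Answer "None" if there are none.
Mona, Tara

Schema mapping: "employee_name" (system_hr2) = "full_name" (system_hr1) = employee name

Names in system_hr2: ['Ivy', 'Karen', 'Mona', 'Tara']
Names in system_hr1: ['Bob', 'Ivy', 'Jack', 'Karen']

In system_hr2 but not system_hr1: ['Mona', 'Tara']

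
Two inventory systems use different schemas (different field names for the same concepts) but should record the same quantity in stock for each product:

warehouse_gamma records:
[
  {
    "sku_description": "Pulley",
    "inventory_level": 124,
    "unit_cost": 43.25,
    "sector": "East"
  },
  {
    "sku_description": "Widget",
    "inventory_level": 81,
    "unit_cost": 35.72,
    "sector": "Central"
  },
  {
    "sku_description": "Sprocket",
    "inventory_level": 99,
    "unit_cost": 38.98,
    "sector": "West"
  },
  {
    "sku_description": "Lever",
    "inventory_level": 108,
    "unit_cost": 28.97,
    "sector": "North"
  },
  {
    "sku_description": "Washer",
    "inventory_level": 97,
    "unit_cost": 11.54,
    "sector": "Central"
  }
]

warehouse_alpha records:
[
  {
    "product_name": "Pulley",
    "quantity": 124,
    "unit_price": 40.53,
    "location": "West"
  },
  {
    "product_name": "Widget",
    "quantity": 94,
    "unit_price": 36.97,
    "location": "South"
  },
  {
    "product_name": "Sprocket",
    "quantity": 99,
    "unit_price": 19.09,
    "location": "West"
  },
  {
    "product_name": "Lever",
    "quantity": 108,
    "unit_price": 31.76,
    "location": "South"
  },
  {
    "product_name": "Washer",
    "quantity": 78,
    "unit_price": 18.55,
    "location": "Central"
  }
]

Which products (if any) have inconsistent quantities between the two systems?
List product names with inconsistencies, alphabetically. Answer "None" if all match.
Washer, Widget

Schema mappings:
- "sku_description" (warehouse_gamma) = "product_name" (warehouse_alpha) = product name
- "inventory_level" (warehouse_gamma) = "quantity" (warehouse_alpha) = quantity

Comparison:
  Pulley: 124 vs 124 - MATCH
  Widget: 81 vs 94 - MISMATCH
  Sprocket: 99 vs 99 - MATCH
  Lever: 108 vs 108 - MATCH
  Washer: 97 vs 78 - MISMATCH

Products with inconsistencies: Washer, Widget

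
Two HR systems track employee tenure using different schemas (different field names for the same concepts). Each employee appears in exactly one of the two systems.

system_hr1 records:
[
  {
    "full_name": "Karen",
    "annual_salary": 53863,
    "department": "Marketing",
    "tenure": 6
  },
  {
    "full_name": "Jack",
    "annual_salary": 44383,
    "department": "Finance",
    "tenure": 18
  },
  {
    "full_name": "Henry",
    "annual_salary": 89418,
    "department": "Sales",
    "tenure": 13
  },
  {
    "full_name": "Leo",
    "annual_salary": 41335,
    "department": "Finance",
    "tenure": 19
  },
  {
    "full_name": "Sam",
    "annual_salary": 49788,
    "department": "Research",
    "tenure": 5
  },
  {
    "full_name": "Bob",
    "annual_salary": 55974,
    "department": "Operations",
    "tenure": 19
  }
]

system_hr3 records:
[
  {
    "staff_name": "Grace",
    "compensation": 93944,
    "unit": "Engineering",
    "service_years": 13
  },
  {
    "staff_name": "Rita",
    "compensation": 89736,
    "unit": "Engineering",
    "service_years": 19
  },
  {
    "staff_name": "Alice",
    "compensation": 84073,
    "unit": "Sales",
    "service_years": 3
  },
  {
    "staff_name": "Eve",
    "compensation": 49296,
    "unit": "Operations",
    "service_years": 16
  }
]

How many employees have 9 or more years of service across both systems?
7

Reconcile schemas: "tenure" (system_hr1) = "service_years" (system_hr3) = years of service

From system_hr1: 4 employees with >= 9 years
From system_hr3: 3 employees with >= 9 years

Total: 4 + 3 = 7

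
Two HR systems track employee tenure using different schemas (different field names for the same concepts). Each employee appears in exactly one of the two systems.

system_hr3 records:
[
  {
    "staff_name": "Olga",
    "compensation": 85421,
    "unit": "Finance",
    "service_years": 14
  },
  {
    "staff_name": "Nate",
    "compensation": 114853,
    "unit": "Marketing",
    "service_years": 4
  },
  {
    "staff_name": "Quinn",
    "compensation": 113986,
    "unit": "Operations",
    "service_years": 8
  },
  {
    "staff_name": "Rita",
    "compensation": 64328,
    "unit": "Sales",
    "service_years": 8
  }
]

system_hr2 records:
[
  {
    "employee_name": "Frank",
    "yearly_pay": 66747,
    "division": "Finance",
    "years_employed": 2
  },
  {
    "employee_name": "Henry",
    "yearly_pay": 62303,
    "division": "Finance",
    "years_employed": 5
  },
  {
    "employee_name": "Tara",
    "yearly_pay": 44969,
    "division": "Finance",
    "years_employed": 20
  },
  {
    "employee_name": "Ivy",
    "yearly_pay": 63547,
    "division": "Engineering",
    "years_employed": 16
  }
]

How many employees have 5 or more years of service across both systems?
6

Reconcile schemas: "service_years" (system_hr3) = "years_employed" (system_hr2) = years of service

From system_hr3: 3 employees with >= 5 years
From system_hr2: 3 employees with >= 5 years

Total: 3 + 3 = 6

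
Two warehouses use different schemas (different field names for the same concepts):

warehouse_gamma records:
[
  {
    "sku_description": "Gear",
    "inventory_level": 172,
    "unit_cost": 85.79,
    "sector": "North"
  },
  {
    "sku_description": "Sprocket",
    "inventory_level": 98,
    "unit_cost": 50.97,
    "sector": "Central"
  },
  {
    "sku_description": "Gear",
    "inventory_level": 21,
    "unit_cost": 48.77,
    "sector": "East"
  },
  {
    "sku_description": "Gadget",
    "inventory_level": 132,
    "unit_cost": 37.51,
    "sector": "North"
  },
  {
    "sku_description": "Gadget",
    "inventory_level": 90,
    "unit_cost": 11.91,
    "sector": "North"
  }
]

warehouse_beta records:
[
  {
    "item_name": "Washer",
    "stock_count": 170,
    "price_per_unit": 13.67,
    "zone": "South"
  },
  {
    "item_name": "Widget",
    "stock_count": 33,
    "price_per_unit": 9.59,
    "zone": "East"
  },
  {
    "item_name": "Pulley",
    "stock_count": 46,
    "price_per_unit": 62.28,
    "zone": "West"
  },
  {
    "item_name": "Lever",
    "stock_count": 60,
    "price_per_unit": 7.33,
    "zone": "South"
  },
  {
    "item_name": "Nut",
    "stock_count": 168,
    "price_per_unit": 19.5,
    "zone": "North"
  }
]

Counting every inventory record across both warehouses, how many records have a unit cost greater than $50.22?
3

Schema mapping: "unit_cost" (warehouse_gamma) = "price_per_unit" (warehouse_beta) = unit cost

Records > $50.22 in warehouse_gamma: 2
Records > $50.22 in warehouse_beta: 1

Total count: 2 + 1 = 3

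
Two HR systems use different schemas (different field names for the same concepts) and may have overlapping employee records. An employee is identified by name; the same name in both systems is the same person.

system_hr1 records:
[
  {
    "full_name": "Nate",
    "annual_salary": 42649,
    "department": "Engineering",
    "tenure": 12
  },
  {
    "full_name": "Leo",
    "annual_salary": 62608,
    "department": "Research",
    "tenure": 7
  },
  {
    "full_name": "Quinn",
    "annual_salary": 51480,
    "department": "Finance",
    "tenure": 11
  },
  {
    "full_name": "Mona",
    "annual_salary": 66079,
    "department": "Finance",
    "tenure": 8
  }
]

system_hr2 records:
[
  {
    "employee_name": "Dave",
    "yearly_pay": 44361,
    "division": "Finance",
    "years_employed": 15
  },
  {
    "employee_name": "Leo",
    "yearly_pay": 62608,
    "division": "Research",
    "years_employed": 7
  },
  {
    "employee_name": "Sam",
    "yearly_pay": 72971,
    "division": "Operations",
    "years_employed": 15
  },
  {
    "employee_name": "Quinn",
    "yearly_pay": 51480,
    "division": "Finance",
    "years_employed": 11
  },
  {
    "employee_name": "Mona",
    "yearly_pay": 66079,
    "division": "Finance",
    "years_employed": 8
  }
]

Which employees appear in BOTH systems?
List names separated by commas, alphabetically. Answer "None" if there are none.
Leo, Mona, Quinn

Schema mapping: "full_name" (system_hr1) = "employee_name" (system_hr2) = employee name

Names in system_hr1: ['Leo', 'Mona', 'Nate', 'Quinn']
Names in system_hr2: ['Dave', 'Leo', 'Mona', 'Quinn', 'Sam']

Intersection: ['Leo', 'Mona', 'Quinn']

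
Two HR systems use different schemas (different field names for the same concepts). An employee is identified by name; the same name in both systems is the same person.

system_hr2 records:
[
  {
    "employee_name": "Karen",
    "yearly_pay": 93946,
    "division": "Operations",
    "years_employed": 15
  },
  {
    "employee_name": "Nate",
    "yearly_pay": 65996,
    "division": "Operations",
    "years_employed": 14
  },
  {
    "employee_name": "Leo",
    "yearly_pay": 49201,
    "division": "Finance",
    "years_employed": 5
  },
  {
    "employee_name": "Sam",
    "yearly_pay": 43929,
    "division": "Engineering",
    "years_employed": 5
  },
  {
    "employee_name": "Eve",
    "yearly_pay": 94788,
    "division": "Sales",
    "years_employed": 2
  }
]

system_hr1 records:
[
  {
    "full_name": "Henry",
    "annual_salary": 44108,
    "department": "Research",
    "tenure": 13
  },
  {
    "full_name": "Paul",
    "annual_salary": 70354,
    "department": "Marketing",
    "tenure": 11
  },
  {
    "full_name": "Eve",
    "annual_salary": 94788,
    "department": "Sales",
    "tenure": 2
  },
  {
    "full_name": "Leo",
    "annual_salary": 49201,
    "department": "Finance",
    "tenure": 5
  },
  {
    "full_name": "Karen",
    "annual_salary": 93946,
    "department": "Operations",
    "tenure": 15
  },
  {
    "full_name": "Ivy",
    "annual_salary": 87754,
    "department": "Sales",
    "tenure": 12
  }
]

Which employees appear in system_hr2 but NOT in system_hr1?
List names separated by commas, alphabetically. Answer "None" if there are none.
Nate, Sam

Schema mapping: "employee_name" (system_hr2) = "full_name" (system_hr1) = employee name

Names in system_hr2: ['Eve', 'Karen', 'Leo', 'Nate', 'Sam']
Names in system_hr1: ['Eve', 'Henry', 'Ivy', 'Karen', 'Leo', 'Paul']

In system_hr2 but not system_hr1: ['Nate', 'Sam']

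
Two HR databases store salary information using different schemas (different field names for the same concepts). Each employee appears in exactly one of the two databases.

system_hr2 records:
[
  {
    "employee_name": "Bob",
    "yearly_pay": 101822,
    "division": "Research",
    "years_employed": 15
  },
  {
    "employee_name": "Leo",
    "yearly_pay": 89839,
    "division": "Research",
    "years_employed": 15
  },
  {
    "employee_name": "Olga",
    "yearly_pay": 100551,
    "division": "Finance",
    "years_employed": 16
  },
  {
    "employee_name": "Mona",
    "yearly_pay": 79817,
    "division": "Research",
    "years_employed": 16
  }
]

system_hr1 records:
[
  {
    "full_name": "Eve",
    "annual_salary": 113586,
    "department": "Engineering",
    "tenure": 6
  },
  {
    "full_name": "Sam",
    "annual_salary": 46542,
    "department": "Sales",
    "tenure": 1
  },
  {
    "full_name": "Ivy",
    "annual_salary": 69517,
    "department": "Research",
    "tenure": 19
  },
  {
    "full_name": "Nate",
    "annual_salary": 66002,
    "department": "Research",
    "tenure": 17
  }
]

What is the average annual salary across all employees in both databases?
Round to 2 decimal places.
83459.50

Schema mapping: "yearly_pay" (system_hr2) = "annual_salary" (system_hr1) = annual salary

All salaries: [101822, 89839, 100551, 79817, 113586, 46542, 69517, 66002]
Sum: 667676
Count: 8
Average: 667676 / 8 = 83459.50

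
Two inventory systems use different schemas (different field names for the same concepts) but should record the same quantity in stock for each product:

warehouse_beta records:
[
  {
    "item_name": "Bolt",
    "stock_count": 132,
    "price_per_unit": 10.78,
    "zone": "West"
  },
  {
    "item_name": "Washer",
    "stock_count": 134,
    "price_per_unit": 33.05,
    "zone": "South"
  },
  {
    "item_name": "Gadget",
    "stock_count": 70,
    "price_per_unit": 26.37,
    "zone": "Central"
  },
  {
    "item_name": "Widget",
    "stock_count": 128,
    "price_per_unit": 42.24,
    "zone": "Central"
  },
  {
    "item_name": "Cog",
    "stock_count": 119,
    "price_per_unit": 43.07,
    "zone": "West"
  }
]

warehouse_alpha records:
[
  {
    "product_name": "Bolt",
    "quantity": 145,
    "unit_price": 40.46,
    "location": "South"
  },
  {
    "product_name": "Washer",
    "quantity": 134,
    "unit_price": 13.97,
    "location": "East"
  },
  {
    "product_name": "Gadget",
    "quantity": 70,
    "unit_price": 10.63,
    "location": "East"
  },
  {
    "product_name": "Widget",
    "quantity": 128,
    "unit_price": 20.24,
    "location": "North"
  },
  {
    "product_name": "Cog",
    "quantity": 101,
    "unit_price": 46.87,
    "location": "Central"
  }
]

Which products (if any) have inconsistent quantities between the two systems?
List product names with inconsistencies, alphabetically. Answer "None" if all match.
Bolt, Cog

Schema mappings:
- "item_name" (warehouse_beta) = "product_name" (warehouse_alpha) = product name
- "stock_count" (warehouse_beta) = "quantity" (warehouse_alpha) = quantity

Comparison:
  Bolt: 132 vs 145 - MISMATCH
  Washer: 134 vs 134 - MATCH
  Gadget: 70 vs 70 - MATCH
  Widget: 128 vs 128 - MATCH
  Cog: 119 vs 101 - MISMATCH

Products with inconsistencies: Bolt, Cog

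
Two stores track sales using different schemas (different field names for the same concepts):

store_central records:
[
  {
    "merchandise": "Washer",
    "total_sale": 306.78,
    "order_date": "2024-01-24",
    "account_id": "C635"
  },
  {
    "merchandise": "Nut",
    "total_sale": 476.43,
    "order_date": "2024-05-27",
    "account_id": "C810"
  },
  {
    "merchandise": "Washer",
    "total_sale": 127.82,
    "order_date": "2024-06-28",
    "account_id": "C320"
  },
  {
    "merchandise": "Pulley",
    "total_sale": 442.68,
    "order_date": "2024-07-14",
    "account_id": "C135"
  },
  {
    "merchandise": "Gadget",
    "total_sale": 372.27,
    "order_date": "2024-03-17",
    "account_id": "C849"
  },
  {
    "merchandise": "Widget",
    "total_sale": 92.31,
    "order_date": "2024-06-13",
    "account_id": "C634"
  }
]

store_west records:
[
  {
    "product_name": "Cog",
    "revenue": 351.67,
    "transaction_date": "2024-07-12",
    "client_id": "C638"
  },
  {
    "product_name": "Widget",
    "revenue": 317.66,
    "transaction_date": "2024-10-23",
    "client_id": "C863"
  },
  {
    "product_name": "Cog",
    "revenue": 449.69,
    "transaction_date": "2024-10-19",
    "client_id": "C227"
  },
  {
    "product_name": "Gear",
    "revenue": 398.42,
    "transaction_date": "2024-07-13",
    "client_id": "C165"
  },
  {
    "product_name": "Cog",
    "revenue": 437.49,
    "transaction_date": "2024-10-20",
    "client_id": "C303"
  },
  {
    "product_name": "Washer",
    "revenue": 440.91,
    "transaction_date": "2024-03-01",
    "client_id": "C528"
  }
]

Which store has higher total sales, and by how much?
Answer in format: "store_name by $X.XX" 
store_west by $577.55

Schema mapping: "total_sale" (store_central) = "revenue" (store_west) = sale amount

Total for store_central: 1818.29
Total for store_west: 2395.84

Difference: |1818.29 - 2395.84| = 577.55
store_west has higher sales by $577.55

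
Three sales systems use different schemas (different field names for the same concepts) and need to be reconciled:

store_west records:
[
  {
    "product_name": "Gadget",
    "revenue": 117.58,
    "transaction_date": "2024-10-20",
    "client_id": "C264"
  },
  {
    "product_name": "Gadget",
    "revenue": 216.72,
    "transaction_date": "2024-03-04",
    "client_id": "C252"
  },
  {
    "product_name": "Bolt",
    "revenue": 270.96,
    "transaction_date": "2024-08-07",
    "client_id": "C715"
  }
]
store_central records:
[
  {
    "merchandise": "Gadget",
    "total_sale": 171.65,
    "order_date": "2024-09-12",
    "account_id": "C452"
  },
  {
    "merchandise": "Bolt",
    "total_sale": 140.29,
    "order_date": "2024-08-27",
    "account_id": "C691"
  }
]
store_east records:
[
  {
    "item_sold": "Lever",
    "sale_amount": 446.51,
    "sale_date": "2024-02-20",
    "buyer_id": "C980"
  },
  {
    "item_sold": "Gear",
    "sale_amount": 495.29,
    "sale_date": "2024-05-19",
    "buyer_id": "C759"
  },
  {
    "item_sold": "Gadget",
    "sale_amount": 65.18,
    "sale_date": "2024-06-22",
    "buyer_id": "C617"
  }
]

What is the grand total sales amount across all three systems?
1924.18

Schema reconciliation - all amount fields map to sale amount:

store_west (revenue): 605.26
store_central (total_sale): 311.94
store_east (sale_amount): 1006.98

Grand total: 1924.18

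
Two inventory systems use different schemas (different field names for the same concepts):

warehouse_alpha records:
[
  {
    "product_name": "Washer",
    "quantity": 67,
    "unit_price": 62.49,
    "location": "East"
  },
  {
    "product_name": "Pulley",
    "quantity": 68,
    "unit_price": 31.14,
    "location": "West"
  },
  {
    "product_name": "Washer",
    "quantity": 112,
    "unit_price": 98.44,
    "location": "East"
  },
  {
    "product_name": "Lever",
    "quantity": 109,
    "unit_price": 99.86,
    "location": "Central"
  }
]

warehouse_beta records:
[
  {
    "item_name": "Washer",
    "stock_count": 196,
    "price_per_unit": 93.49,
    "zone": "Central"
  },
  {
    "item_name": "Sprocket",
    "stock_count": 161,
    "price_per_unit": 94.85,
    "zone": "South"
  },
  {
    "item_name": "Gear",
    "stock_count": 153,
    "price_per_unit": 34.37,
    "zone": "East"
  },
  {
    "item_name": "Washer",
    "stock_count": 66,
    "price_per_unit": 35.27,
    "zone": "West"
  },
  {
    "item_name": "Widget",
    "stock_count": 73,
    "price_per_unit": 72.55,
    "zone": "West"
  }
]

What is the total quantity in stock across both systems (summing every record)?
1005

To reconcile these schemas, identify the field holding the quantity in stock in each system:
1. In warehouse_alpha it is "quantity"
2. In warehouse_beta it is "stock_count"

From warehouse_alpha: 67 + 68 + 112 + 109 = 356
From warehouse_beta: 196 + 161 + 153 + 66 + 73 = 649

Total: 356 + 649 = 1005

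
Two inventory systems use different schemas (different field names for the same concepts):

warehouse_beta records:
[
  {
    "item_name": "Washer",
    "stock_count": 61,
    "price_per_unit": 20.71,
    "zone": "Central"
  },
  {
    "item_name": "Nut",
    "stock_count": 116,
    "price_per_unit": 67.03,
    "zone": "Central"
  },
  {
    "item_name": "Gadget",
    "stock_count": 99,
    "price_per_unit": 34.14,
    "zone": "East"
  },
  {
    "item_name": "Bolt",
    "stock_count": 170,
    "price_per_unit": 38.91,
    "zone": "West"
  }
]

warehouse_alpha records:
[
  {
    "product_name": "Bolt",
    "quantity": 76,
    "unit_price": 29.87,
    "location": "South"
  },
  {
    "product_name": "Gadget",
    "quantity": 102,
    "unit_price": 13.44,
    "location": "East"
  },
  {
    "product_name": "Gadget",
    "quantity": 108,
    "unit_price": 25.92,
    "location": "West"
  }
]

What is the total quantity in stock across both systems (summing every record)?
732

To reconcile these schemas, identify the field holding the quantity in stock in each system:
1. In warehouse_beta it is "stock_count"
2. In warehouse_alpha it is "quantity"

From warehouse_beta: 61 + 116 + 99 + 170 = 446
From warehouse_alpha: 76 + 102 + 108 = 286

Total: 446 + 286 = 732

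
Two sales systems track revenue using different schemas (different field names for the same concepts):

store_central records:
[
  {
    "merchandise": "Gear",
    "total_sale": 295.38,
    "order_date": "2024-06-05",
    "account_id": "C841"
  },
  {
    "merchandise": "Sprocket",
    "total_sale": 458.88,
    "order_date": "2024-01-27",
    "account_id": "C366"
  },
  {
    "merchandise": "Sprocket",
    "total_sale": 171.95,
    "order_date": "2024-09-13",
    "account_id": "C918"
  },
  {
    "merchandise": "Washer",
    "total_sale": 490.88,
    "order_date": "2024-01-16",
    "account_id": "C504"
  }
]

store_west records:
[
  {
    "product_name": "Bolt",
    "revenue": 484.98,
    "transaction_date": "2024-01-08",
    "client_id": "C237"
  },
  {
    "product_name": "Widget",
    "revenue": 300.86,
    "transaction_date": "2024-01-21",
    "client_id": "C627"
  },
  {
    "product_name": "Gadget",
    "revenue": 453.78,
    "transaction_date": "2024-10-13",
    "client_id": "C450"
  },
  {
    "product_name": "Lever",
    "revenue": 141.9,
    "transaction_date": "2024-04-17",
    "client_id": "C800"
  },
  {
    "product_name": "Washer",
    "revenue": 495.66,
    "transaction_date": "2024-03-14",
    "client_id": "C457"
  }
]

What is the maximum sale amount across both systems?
495.66

Reconcile: "total_sale" (store_central) = "revenue" (store_west) = sale amount

Maximum in store_central: 490.88
Maximum in store_west: 495.66

Overall maximum: max(490.88, 495.66) = 495.66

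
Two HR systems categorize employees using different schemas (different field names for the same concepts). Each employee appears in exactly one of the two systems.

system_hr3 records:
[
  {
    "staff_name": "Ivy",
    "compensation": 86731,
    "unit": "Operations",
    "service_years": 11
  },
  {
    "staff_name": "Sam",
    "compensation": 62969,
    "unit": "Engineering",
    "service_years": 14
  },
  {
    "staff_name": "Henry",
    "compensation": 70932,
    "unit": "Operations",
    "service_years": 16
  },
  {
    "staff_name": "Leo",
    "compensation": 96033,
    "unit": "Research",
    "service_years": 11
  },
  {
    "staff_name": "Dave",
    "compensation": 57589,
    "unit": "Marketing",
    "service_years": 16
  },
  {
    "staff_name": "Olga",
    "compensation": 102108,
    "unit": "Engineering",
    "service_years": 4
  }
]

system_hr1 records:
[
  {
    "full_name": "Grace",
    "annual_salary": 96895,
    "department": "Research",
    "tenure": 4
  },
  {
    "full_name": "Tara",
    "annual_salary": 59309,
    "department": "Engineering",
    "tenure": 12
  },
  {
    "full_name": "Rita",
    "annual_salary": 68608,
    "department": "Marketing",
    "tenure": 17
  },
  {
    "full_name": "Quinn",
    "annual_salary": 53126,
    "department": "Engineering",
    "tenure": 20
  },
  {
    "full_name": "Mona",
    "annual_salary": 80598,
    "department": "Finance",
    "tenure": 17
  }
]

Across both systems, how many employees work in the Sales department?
0

Schema mapping: "unit" (system_hr3) = "department" (system_hr1) = department

Sales employees in system_hr3: 0
Sales employees in system_hr1: 0

Total in Sales: 0 + 0 = 0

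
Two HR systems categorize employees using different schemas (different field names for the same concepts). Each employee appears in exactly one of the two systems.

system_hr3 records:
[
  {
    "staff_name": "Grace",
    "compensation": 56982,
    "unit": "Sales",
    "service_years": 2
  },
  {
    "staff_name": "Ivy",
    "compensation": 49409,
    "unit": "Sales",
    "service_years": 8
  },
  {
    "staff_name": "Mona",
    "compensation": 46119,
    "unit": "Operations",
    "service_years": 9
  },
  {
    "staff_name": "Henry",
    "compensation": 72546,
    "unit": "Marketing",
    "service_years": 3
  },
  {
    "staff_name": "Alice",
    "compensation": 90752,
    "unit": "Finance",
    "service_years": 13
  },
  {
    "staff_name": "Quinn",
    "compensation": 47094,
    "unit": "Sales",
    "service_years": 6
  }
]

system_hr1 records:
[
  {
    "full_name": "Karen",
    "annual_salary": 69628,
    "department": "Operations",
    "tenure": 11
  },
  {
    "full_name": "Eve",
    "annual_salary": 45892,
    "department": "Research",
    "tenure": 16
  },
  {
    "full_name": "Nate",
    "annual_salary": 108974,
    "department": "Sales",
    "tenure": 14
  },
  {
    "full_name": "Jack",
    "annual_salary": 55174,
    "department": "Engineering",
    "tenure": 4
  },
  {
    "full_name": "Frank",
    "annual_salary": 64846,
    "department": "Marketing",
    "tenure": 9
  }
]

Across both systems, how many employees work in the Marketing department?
2

Schema mapping: "unit" (system_hr3) = "department" (system_hr1) = department

Marketing employees in system_hr3: 1
Marketing employees in system_hr1: 1

Total in Marketing: 1 + 1 = 2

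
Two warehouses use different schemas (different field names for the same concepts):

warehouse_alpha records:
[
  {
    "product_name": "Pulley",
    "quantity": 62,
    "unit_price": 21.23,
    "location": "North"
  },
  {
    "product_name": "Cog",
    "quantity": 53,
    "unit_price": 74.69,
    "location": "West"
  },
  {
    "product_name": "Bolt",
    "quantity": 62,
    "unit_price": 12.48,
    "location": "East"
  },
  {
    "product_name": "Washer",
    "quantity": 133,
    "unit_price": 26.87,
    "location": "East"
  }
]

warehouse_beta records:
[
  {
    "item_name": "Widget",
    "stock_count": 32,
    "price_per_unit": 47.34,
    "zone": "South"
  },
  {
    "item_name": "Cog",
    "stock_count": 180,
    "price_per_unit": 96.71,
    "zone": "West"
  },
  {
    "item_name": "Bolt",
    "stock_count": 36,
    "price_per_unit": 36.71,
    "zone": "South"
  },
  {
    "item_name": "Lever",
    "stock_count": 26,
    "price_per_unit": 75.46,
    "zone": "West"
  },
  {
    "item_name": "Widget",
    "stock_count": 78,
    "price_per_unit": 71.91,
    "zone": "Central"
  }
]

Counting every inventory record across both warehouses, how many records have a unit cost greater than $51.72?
4

Schema mapping: "unit_price" (warehouse_alpha) = "price_per_unit" (warehouse_beta) = unit cost

Records > $51.72 in warehouse_alpha: 1
Records > $51.72 in warehouse_beta: 3

Total count: 1 + 3 = 4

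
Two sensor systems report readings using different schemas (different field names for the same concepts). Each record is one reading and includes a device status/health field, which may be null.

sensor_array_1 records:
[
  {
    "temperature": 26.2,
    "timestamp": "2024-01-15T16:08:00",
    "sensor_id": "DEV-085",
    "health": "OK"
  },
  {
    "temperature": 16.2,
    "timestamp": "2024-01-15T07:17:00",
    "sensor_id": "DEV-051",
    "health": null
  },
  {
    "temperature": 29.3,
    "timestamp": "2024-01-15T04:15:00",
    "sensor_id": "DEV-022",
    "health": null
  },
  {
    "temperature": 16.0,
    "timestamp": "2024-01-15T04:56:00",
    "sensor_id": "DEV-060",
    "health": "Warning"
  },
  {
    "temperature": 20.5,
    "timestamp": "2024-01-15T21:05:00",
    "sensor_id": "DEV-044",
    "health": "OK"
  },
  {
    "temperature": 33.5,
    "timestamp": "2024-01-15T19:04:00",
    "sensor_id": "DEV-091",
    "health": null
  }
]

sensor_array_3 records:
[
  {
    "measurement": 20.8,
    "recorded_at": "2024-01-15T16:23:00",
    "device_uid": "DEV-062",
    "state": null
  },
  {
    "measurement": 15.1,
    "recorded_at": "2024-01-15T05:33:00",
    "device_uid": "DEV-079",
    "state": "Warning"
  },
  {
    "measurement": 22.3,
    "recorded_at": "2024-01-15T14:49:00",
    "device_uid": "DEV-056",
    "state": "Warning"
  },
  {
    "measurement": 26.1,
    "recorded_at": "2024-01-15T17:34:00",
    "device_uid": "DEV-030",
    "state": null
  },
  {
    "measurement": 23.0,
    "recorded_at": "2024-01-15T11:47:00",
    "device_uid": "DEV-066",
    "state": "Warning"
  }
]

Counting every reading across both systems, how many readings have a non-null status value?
6

Schema mapping: "health" (sensor_array_1) = "state" (sensor_array_3) = status

Non-null in sensor_array_1: 3
Non-null in sensor_array_3: 3

Total non-null: 3 + 3 = 6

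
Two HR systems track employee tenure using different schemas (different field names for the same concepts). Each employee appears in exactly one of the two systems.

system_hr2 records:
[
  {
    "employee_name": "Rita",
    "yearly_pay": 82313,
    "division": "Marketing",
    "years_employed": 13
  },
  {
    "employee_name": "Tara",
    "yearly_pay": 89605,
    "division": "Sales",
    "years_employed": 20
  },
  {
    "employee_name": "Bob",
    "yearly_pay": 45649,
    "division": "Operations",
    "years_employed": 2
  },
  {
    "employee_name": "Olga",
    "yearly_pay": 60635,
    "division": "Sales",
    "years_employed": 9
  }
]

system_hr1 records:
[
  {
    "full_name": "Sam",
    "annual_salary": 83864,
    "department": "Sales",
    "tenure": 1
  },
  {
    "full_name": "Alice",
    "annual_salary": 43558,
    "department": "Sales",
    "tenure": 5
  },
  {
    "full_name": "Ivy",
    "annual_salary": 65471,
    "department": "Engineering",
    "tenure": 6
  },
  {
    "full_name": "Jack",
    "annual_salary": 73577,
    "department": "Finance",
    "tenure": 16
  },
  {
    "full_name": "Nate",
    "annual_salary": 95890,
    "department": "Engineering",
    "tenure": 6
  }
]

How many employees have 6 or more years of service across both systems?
6

Reconcile schemas: "years_employed" (system_hr2) = "tenure" (system_hr1) = years of service

From system_hr2: 3 employees with >= 6 years
From system_hr1: 3 employees with >= 6 years

Total: 3 + 3 = 6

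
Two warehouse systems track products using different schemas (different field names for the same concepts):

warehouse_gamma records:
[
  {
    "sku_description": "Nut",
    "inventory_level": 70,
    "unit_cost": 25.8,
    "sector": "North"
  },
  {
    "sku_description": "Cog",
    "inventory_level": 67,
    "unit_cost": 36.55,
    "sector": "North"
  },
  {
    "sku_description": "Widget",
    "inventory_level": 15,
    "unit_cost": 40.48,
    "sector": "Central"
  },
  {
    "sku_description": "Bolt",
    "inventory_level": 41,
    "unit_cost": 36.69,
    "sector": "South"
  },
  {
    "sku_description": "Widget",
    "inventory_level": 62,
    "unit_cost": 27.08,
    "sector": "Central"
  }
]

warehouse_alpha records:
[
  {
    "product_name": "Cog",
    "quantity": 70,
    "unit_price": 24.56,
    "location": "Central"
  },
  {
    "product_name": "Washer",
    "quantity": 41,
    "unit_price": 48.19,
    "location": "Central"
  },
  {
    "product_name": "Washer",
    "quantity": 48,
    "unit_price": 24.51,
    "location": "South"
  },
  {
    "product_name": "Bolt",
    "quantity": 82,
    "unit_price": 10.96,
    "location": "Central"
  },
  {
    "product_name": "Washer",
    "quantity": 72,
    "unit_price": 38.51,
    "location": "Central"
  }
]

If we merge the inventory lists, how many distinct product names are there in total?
5

Schema mapping: "sku_description" (warehouse_gamma) = "product_name" (warehouse_alpha) = product name

Products in warehouse_gamma: ['Bolt', 'Cog', 'Nut', 'Widget']
Products in warehouse_alpha: ['Bolt', 'Cog', 'Washer']

Union (unique products): ['Bolt', 'Cog', 'Nut', 'Washer', 'Widget']
Count: 5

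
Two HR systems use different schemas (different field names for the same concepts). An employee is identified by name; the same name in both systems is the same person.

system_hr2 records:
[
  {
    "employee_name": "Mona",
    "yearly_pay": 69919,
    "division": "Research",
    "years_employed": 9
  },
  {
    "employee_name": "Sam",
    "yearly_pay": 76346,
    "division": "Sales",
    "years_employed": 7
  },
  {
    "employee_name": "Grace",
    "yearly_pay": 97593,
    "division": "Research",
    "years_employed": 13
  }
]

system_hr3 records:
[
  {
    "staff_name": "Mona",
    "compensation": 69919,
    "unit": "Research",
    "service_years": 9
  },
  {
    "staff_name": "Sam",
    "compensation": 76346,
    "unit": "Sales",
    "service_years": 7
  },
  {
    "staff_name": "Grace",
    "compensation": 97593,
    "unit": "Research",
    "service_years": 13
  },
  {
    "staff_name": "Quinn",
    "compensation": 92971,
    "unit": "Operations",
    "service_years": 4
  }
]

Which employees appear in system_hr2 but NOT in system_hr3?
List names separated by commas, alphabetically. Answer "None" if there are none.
None

Schema mapping: "employee_name" (system_hr2) = "staff_name" (system_hr3) = employee name

Names in system_hr2: ['Grace', 'Mona', 'Sam']
Names in system_hr3: ['Grace', 'Mona', 'Quinn', 'Sam']

In system_hr2 but not system_hr3: None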